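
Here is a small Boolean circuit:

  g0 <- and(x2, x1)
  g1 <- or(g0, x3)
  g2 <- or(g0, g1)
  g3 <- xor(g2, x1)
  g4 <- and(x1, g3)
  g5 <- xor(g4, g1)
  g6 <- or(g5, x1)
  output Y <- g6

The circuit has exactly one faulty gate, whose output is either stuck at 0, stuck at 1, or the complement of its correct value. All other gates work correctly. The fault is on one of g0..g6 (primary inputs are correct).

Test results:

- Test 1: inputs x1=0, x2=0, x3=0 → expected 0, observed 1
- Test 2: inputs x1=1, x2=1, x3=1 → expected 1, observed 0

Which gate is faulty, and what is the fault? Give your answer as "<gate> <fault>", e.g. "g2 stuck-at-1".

Fault-free values for test 1 (x1=0, x2=0, x3=0): g0=0, g1=0, g2=0, g3=0, g4=0, g5=0, g6=0, giving Y=0. Observed 1.
Test 1: faults giving observed 1 are {g0 stuck-at-1, g0 inverted output, g1 stuck-at-1, g1 inverted output, g4 stuck-at-1, g4 inverted output, g5 stuck-at-1, g5 inverted output, g6 stuck-at-1, g6 inverted output}.
Test 2 (x1=1, x2=1, x3=1): fault-free g0=1, g1=1, g2=1, g3=0, g4=0, g5=1, g6=1 → 1; observed 0. Eliminates g0 stuck-at-1, g0 inverted output, g1 stuck-at-1, g1 inverted output, g4 stuck-at-1, g4 inverted output, g5 stuck-at-1, g5 inverted output, g6 stuck-at-1.
Only g6 inverted output is consistent with every test.

g6 inverted output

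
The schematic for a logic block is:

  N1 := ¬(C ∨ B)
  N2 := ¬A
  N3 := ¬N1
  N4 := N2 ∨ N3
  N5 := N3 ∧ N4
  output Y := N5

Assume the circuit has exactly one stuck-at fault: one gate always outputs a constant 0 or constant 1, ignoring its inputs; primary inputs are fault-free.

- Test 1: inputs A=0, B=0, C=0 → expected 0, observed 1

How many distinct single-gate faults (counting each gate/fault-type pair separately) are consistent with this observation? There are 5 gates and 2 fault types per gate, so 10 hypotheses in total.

Fault-free: N1=1, N2=1, N3=0, N4=1, N5=0 → 0. Observed 1.
  N1 stuck-at-0: output 1 ✓
  N1 stuck-at-1: output 0 ✗
  N2 stuck-at-0: output 0 ✗
  N2 stuck-at-1: output 0 ✗
  N3 stuck-at-0: output 0 ✗
  N3 stuck-at-1: output 1 ✓
  N4 stuck-at-0: output 0 ✗
  N4 stuck-at-1: output 0 ✗
  N5 stuck-at-0: output 0 ✗
  N5 stuck-at-1: output 1 ✓
Consistent faults: {N1 stuck-at-0, N3 stuck-at-1, N5 stuck-at-1} — 3 in all.

3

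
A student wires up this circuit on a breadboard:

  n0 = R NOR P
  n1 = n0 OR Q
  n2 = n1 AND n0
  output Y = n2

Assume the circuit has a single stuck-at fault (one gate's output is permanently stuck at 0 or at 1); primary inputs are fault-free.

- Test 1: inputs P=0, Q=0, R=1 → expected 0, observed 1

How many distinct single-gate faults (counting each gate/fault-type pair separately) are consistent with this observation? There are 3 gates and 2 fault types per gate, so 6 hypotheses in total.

Fault-free: n0=0, n1=0, n2=0 → 0. Observed 1.
  n0 stuck-at-0: output 0 ✗
  n0 stuck-at-1: output 1 ✓
  n1 stuck-at-0: output 0 ✗
  n1 stuck-at-1: output 0 ✗
  n2 stuck-at-0: output 0 ✗
  n2 stuck-at-1: output 1 ✓
Consistent faults: {n0 stuck-at-1, n2 stuck-at-1} — 2 in all.

2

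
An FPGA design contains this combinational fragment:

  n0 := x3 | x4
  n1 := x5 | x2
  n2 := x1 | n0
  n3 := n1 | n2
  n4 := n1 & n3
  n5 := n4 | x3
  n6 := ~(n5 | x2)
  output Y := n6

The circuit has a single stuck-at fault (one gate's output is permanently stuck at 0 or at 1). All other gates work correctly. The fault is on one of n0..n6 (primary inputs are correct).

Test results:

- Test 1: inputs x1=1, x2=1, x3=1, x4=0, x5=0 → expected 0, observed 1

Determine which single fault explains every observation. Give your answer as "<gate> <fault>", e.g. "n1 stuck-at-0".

n6 stuck-at-1

Fault-free values for test 1 (x1=1, x2=1, x3=1, x4=0, x5=0): n0=1, n1=1, n2=1, n3=1, n4=1, n5=1, n6=0, giving Y=0. Observed 1.
Test 1: faults giving observed 1 are {n6 stuck-at-1}.
Only n6 stuck-at-1 is consistent with every test.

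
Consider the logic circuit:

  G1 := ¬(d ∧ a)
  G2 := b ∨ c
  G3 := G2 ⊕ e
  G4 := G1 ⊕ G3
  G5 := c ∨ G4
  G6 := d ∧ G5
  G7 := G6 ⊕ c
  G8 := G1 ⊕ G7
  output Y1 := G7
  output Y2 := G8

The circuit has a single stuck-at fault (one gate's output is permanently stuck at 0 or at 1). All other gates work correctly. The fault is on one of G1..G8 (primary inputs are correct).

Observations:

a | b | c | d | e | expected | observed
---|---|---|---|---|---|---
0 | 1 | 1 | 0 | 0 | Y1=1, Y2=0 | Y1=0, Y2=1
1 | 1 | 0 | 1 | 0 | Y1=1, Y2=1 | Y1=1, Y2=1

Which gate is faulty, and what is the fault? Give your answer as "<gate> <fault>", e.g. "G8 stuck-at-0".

G6 stuck-at-1

Fault-free values for test 1 (a=0, b=1, c=1, d=0, e=0): G1=1, G2=1, G3=1, G4=0, G5=1, G6=0, G7=1, G8=0, giving Y1=1, Y2=0. Observed Y1=0, Y2=1.
Test 1: faults giving observed Y1=0, Y2=1 are {G6 stuck-at-1, G7 stuck-at-0}.
Test 2 (a=1, b=1, c=0, d=1, e=0): fault-free G1=0, G2=1, G3=1, G4=1, G5=1, G6=1, G7=1, G8=1 → Y1=1, Y2=1; observed Y1=1, Y2=1. Eliminates G7 stuck-at-0.
Only G6 stuck-at-1 is consistent with every test.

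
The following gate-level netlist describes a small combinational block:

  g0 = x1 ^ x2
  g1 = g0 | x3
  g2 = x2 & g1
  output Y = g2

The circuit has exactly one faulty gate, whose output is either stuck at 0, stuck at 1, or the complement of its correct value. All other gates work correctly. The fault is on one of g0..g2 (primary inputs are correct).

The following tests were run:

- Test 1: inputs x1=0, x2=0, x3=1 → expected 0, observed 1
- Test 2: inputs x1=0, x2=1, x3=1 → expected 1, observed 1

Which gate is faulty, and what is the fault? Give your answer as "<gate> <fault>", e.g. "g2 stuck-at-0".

g2 stuck-at-1

Fault-free values for test 1 (x1=0, x2=0, x3=1): g0=0, g1=1, g2=0, giving Y=0. Observed 1.
Test 1: faults giving observed 1 are {g2 stuck-at-1, g2 inverted output}.
Test 2 (x1=0, x2=1, x3=1): fault-free g0=1, g1=1, g2=1 → 1; observed 1. Eliminates g2 inverted output.
Only g2 stuck-at-1 is consistent with every test.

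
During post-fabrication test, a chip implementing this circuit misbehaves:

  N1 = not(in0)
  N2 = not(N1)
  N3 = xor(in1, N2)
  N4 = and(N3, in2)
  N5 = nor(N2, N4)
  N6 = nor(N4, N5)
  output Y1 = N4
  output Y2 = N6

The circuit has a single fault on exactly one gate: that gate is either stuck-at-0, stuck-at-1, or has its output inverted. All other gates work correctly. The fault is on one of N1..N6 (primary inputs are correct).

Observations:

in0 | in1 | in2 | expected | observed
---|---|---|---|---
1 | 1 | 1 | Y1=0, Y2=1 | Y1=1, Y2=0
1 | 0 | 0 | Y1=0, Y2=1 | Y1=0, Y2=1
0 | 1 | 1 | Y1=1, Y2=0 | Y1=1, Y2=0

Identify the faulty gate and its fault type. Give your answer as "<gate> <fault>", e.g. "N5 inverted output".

N3 stuck-at-1

Fault-free values for test 1 (in0=1, in1=1, in2=1): N1=0, N2=1, N3=0, N4=0, N5=0, N6=1, giving Y1=0, Y2=1. Observed Y1=1, Y2=0.
Test 1: faults giving observed Y1=1, Y2=0 are {N1 stuck-at-1, N1 inverted output, N2 stuck-at-0, N2 inverted output, N3 stuck-at-1, N3 inverted output, N4 stuck-at-1, N4 inverted output}.
Test 2 (in0=1, in1=0, in2=0): fault-free N1=0, N2=1, N3=1, N4=0, N5=0, N6=1 → Y1=0, Y2=1; observed Y1=0, Y2=1. Eliminates N1 stuck-at-1, N1 inverted output, N2 stuck-at-0, N2 inverted output, N4 stuck-at-1, N4 inverted output.
Test 3 (in0=0, in1=1, in2=1): fault-free N1=1, N2=0, N3=1, N4=1, N5=0, N6=0 → Y1=1, Y2=0; observed Y1=1, Y2=0. Eliminates N3 inverted output.
Only N3 stuck-at-1 is consistent with every test.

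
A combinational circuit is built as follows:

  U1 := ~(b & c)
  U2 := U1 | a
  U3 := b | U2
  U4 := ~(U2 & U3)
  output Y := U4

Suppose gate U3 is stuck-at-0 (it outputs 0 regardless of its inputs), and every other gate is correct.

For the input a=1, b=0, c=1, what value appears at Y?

Propagate with U3 forced: U1=1, U2=1, U3=0 [stuck-at-0], U4=1.
So Y = 1. (Without the fault it would be 0.)

1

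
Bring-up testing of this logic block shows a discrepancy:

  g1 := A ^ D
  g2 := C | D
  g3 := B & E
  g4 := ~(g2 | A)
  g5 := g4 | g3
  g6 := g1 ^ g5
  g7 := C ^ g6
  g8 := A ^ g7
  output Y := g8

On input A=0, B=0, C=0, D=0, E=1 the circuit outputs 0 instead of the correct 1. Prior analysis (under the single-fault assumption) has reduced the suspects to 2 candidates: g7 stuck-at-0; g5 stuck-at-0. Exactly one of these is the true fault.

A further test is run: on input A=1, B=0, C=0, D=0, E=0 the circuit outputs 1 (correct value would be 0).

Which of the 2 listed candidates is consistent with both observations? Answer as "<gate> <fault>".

g7 stuck-at-0

Evaluate each candidate on input A=1, B=0, C=0, D=0, E=0:
  g7 stuck-at-0: g1=1, g2=0, g3=0, g4=0, g5=0, g6=1, g7=0 [stuck-at-0], g8=1 → 1 — matches
  g5 stuck-at-0: g1=1, g2=0, g3=0, g4=0, g5=0 [stuck-at-0], g6=1, g7=1, g8=0 → 0 — eliminated
Only g7 stuck-at-0 reproduces the observed 1.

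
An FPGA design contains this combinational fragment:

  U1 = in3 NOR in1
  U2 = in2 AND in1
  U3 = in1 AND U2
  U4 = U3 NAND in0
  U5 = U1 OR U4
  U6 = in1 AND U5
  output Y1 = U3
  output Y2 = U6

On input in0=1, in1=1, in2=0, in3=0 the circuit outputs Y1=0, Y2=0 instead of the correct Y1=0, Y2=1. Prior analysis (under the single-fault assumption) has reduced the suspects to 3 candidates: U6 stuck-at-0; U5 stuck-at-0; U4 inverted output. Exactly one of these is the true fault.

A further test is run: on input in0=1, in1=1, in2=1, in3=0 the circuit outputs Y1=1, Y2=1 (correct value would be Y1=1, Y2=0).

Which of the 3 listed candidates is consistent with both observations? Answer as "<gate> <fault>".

U4 inverted output

Evaluate each candidate on input in0=1, in1=1, in2=1, in3=0:
  U6 stuck-at-0: U1=0, U2=1, U3=1, U4=0, U5=0, U6=0 [stuck-at-0] → Y1=1, Y2=0 — eliminated
  U5 stuck-at-0: U1=0, U2=1, U3=1, U4=0, U5=0 [stuck-at-0], U6=0 → Y1=1, Y2=0 — eliminated
  U4 inverted output: U1=0, U2=1, U3=1, U4=1 [inverted output], U5=1, U6=1 → Y1=1, Y2=1 — matches
Only U4 inverted output reproduces the observed Y1=1, Y2=1.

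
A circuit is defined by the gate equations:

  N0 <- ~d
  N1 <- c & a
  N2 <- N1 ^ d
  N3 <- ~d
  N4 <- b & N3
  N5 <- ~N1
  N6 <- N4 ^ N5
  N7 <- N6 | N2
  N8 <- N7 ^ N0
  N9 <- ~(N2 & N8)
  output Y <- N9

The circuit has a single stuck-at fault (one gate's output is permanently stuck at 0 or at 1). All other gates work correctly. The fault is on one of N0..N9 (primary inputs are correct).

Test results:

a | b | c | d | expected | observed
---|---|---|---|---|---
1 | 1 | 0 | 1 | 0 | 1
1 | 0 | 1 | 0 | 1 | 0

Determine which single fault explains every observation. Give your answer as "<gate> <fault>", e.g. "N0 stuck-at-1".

Fault-free values for test 1 (a=1, b=1, c=0, d=1): N0=0, N1=0, N2=1, N3=0, N4=0, N5=1, N6=1, N7=1, N8=1, N9=0, giving Y=0. Observed 1.
Test 1: faults giving observed 1 are {N0 stuck-at-1, N1 stuck-at-1, N2 stuck-at-0, N7 stuck-at-0, N8 stuck-at-0, N9 stuck-at-1}.
Test 2 (a=1, b=0, c=1, d=0): fault-free N0=1, N1=1, N2=1, N3=1, N4=0, N5=0, N6=0, N7=1, N8=0, N9=1 → 1; observed 0. Eliminates N0 stuck-at-1, N1 stuck-at-1, N2 stuck-at-0, N8 stuck-at-0, N9 stuck-at-1.
Only N7 stuck-at-0 is consistent with every test.

N7 stuck-at-0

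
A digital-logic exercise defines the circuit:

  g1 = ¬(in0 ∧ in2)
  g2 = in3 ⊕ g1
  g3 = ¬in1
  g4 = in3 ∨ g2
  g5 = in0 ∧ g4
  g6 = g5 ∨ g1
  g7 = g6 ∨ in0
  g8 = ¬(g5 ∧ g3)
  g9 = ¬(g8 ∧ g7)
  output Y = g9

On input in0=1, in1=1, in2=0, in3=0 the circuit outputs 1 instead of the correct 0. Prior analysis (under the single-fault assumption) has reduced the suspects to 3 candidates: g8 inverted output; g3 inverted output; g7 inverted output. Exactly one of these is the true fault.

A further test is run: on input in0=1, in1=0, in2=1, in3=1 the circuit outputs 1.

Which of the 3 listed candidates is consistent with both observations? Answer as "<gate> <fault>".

g7 inverted output

Evaluate each candidate on input in0=1, in1=0, in2=1, in3=1:
  g8 inverted output: g1=0, g2=1, g3=1, g4=1, g5=1, g6=1, g7=1, g8=1 [inverted output], g9=0 → 0 — eliminated
  g3 inverted output: g1=0, g2=1, g3=0 [inverted output], g4=1, g5=1, g6=1, g7=1, g8=1, g9=0 → 0 — eliminated
  g7 inverted output: g1=0, g2=1, g3=1, g4=1, g5=1, g6=1, g7=0 [inverted output], g8=0, g9=1 → 1 — matches
Only g7 inverted output reproduces the observed 1.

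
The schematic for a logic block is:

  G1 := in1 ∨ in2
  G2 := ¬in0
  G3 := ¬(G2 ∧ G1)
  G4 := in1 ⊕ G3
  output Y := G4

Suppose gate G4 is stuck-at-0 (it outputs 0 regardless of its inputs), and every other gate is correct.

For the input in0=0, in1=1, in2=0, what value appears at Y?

Propagate with G4 forced: G1=1, G2=1, G3=0, G4=0 [stuck-at-0].
So Y = 0. (Without the fault it would be 1.)

0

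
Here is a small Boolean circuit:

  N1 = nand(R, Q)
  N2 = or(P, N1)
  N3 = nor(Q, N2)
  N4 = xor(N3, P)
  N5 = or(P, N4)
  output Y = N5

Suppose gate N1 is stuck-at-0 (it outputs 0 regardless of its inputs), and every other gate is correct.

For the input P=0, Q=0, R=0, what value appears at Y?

1

Propagate with N1 forced: N1=0 [stuck-at-0], N2=0, N3=1, N4=1, N5=1.
So Y = 1. (Without the fault it would be 0.)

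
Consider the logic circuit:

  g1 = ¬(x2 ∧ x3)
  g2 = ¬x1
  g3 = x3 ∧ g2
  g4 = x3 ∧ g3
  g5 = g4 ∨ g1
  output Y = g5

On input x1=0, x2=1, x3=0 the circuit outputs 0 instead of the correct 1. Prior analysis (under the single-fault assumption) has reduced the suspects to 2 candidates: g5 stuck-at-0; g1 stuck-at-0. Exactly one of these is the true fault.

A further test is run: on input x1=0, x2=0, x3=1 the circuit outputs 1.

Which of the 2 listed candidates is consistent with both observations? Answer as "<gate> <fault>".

Evaluate each candidate on input x1=0, x2=0, x3=1:
  g5 stuck-at-0: g1=1, g2=1, g3=1, g4=1, g5=0 [stuck-at-0] → 0 — eliminated
  g1 stuck-at-0: g1=0 [stuck-at-0], g2=1, g3=1, g4=1, g5=1 → 1 — matches
Only g1 stuck-at-0 reproduces the observed 1.

g1 stuck-at-0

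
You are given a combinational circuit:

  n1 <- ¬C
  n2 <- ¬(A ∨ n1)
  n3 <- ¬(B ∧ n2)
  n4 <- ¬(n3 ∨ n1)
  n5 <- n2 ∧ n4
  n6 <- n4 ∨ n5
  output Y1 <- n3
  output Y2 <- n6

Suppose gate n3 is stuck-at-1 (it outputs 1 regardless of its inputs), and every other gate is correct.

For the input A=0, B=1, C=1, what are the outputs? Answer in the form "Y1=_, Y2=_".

Y1=1, Y2=0

Propagate with n3 forced: n1=0, n2=1, n3=1 [stuck-at-1], n4=0, n5=0, n6=0.
So the outputs are Y1=1, Y2=0. (Without the fault they would be Y1=0, Y2=1.)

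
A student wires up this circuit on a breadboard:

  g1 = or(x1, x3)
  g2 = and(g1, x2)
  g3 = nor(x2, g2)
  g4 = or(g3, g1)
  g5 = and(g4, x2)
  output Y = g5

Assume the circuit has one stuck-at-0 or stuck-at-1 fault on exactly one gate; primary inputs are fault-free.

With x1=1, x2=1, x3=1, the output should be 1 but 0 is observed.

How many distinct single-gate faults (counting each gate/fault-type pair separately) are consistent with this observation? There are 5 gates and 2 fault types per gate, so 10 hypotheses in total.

3

Fault-free: g1=1, g2=1, g3=0, g4=1, g5=1 → 1. Observed 0.
  g1 stuck-at-0: output 0 ✓
  g1 stuck-at-1: output 1 ✗
  g2 stuck-at-0: output 1 ✗
  g2 stuck-at-1: output 1 ✗
  g3 stuck-at-0: output 1 ✗
  g3 stuck-at-1: output 1 ✗
  g4 stuck-at-0: output 0 ✓
  g4 stuck-at-1: output 1 ✗
  g5 stuck-at-0: output 0 ✓
  g5 stuck-at-1: output 1 ✗
Consistent faults: {g1 stuck-at-0, g4 stuck-at-0, g5 stuck-at-0} — 3 in all.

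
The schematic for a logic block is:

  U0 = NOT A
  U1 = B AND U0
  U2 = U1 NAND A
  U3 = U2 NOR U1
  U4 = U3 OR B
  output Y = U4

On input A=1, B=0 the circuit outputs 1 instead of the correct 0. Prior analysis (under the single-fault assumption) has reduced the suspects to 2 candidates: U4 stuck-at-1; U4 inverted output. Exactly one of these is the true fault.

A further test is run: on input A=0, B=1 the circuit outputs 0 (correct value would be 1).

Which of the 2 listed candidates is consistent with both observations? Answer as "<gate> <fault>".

U4 inverted output

Evaluate each candidate on input A=0, B=1:
  U4 stuck-at-1: U0=1, U1=1, U2=1, U3=0, U4=1 [stuck-at-1] → 1 — eliminated
  U4 inverted output: U0=1, U1=1, U2=1, U3=0, U4=0 [inverted output] → 0 — matches
Only U4 inverted output reproduces the observed 0.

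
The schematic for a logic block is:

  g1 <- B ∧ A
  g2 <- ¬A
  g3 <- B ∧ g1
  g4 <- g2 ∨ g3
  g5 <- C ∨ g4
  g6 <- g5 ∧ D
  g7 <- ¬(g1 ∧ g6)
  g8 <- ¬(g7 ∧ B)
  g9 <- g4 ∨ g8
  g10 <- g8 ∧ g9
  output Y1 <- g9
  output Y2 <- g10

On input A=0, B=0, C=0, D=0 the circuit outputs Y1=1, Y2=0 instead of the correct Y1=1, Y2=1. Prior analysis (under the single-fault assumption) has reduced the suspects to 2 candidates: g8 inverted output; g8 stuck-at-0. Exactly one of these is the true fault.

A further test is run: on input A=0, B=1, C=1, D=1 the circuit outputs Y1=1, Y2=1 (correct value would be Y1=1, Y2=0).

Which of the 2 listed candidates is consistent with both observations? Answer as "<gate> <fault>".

g8 inverted output

Evaluate each candidate on input A=0, B=1, C=1, D=1:
  g8 inverted output: g1=0, g2=1, g3=0, g4=1, g5=1, g6=1, g7=1, g8=1 [inverted output], g9=1, g10=1 → Y1=1, Y2=1 — matches
  g8 stuck-at-0: g1=0, g2=1, g3=0, g4=1, g5=1, g6=1, g7=1, g8=0 [stuck-at-0], g9=1, g10=0 → Y1=1, Y2=0 — eliminated
Only g8 inverted output reproduces the observed Y1=1, Y2=1.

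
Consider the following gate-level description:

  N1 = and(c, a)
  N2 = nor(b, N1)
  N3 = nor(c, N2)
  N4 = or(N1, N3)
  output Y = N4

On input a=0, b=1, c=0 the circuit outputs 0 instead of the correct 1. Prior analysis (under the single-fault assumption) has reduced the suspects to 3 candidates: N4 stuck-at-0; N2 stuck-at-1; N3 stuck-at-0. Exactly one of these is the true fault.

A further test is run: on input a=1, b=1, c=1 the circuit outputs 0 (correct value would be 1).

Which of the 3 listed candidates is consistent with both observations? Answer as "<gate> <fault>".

N4 stuck-at-0

Evaluate each candidate on input a=1, b=1, c=1:
  N4 stuck-at-0: N1=1, N2=0, N3=0, N4=0 [stuck-at-0] → 0 — matches
  N2 stuck-at-1: N1=1, N2=1 [stuck-at-1], N3=0, N4=1 → 1 — eliminated
  N3 stuck-at-0: N1=1, N2=0, N3=0 [stuck-at-0], N4=1 → 1 — eliminated
Only N4 stuck-at-0 reproduces the observed 0.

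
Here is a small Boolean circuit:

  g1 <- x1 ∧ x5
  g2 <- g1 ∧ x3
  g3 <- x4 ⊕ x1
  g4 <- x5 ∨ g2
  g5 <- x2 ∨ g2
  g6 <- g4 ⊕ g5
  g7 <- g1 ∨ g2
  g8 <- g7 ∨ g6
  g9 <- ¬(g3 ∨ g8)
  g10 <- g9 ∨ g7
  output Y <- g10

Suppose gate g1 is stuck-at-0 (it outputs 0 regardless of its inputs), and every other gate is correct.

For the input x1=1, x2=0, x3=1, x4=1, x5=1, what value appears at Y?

0

Propagate with g1 forced: g1=0 [stuck-at-0], g2=0, g3=0, g4=1, g5=0, g6=1, g7=0, g8=1, g9=0, g10=0.
So Y = 0. (Without the fault it would be 1.)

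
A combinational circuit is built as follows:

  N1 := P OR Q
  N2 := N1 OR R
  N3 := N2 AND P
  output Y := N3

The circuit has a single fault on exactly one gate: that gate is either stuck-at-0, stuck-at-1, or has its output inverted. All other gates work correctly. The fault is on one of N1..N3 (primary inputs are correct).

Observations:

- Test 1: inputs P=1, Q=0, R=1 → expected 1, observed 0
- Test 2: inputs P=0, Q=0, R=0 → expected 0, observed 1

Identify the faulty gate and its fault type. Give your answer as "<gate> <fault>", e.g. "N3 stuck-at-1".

N3 inverted output

Fault-free values for test 1 (P=1, Q=0, R=1): N1=1, N2=1, N3=1, giving Y=1. Observed 0.
Test 1: faults giving observed 0 are {N2 stuck-at-0, N2 inverted output, N3 stuck-at-0, N3 inverted output}.
Test 2 (P=0, Q=0, R=0): fault-free N1=0, N2=0, N3=0 → 0; observed 1. Eliminates N2 stuck-at-0, N2 inverted output, N3 stuck-at-0.
Only N3 inverted output is consistent with every test.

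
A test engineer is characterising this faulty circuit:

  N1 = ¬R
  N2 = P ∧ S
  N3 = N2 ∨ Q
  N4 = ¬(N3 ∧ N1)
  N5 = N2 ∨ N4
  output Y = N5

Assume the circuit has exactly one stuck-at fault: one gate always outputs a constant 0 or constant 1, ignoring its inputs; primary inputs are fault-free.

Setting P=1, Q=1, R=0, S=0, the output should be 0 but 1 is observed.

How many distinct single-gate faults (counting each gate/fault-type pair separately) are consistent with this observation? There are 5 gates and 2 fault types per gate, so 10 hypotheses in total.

5

Fault-free: N1=1, N2=0, N3=1, N4=0, N5=0 → 0. Observed 1.
  N1 stuck-at-0: output 1 ✓
  N1 stuck-at-1: output 0 ✗
  N2 stuck-at-0: output 0 ✗
  N2 stuck-at-1: output 1 ✓
  N3 stuck-at-0: output 1 ✓
  N3 stuck-at-1: output 0 ✗
  N4 stuck-at-0: output 0 ✗
  N4 stuck-at-1: output 1 ✓
  N5 stuck-at-0: output 0 ✗
  N5 stuck-at-1: output 1 ✓
Consistent faults: {N1 stuck-at-0, N2 stuck-at-1, N3 stuck-at-0, N4 stuck-at-1, N5 stuck-at-1} — 5 in all.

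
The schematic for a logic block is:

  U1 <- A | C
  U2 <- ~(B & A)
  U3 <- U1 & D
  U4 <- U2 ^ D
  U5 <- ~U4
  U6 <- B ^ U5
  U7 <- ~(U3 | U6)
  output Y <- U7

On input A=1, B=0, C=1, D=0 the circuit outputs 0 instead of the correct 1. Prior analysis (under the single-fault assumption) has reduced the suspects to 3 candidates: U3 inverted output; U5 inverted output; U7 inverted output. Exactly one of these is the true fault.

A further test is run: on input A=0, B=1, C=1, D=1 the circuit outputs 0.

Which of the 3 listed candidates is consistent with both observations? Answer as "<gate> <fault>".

Evaluate each candidate on input A=0, B=1, C=1, D=1:
  U3 inverted output: U1=1, U2=1, U3=0 [inverted output], U4=0, U5=1, U6=0, U7=1 → 1 — eliminated
  U5 inverted output: U1=1, U2=1, U3=1, U4=0, U5=0 [inverted output], U6=1, U7=0 → 0 — matches
  U7 inverted output: U1=1, U2=1, U3=1, U4=0, U5=1, U6=0, U7=1 [inverted output] → 1 — eliminated
Only U5 inverted output reproduces the observed 0.

U5 inverted output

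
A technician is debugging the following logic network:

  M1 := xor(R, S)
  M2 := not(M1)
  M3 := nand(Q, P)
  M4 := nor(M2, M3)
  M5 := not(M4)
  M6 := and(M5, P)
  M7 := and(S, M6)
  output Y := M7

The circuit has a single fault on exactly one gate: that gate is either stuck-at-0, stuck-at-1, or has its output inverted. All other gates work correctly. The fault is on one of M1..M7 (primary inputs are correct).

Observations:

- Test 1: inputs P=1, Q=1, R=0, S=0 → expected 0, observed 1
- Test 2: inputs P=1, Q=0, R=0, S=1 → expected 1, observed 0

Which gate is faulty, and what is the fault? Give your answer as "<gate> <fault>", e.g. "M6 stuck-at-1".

M7 inverted output

Fault-free values for test 1 (P=1, Q=1, R=0, S=0): M1=0, M2=1, M3=0, M4=0, M5=1, M6=1, M7=0, giving Y=0. Observed 1.
Test 1: faults giving observed 1 are {M7 stuck-at-1, M7 inverted output}.
Test 2 (P=1, Q=0, R=0, S=1): fault-free M1=1, M2=0, M3=1, M4=0, M5=1, M6=1, M7=1 → 1; observed 0. Eliminates M7 stuck-at-1.
Only M7 inverted output is consistent with every test.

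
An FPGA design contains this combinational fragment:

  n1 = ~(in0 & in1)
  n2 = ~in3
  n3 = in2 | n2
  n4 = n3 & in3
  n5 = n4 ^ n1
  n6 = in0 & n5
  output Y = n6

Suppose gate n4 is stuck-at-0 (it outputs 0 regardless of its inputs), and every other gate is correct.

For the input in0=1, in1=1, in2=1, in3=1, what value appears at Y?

0

Propagate with n4 forced: n1=0, n2=0, n3=1, n4=0 [stuck-at-0], n5=0, n6=0.
So Y = 0. (Without the fault it would be 1.)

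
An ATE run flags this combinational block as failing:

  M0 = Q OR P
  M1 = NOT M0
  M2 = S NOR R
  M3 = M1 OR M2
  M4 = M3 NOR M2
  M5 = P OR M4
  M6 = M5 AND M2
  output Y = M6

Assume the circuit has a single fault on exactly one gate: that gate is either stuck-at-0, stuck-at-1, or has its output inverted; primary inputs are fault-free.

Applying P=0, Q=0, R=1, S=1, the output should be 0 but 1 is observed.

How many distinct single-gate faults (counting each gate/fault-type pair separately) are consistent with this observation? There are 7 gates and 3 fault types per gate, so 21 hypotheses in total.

2

Fault-free: M0=0, M1=1, M2=0, M3=1, M4=0, M5=0, M6=0 → 0. Observed 1.
  M0: none of the 3 fault types match ✗
  M1: none of the 3 fault types match ✗
  M2: none of the 3 fault types match ✗
  M3: none of the 3 fault types match ✗
  M4: none of the 3 fault types match ✗
  M5: none of the 3 fault types match ✗
  M6: stuck-at-1, inverted output ✓; others ✗
Consistent faults: {M6 stuck-at-1, M6 inverted output} — 2 in all.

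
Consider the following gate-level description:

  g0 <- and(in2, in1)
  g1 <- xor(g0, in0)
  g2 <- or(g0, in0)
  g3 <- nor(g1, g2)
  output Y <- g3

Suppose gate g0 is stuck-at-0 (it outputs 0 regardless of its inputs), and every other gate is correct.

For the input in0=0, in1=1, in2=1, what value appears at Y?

1

Propagate with g0 forced: g0=0 [stuck-at-0], g1=0, g2=0, g3=1.
So Y = 1. (Without the fault it would be 0.)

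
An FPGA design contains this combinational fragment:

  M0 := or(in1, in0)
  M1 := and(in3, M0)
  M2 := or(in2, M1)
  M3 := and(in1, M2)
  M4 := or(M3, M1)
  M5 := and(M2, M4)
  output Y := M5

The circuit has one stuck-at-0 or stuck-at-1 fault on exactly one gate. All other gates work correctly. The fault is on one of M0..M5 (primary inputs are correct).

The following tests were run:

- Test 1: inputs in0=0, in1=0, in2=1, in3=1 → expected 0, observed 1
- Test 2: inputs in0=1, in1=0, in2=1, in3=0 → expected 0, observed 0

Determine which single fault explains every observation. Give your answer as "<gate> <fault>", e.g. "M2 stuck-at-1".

M0 stuck-at-1

Fault-free values for test 1 (in0=0, in1=0, in2=1, in3=1): M0=0, M1=0, M2=1, M3=0, M4=0, M5=0, giving Y=0. Observed 1.
Test 1: faults giving observed 1 are {M0 stuck-at-1, M1 stuck-at-1, M3 stuck-at-1, M4 stuck-at-1, M5 stuck-at-1}.
Test 2 (in0=1, in1=0, in2=1, in3=0): fault-free M0=1, M1=0, M2=1, M3=0, M4=0, M5=0 → 0; observed 0. Eliminates M1 stuck-at-1, M3 stuck-at-1, M4 stuck-at-1, M5 stuck-at-1.
Only M0 stuck-at-1 is consistent with every test.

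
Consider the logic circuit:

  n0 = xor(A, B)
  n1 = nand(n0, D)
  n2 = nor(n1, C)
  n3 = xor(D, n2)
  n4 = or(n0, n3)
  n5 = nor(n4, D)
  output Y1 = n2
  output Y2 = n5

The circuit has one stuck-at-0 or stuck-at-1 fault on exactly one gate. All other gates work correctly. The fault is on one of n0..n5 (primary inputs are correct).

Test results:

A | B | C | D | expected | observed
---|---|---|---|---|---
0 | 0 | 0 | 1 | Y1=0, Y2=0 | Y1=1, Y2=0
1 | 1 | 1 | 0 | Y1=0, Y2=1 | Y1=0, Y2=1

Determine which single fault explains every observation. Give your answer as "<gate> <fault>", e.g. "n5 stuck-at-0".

n1 stuck-at-0

Fault-free values for test 1 (A=0, B=0, C=0, D=1): n0=0, n1=1, n2=0, n3=1, n4=1, n5=0, giving Y1=0, Y2=0. Observed Y1=1, Y2=0.
Test 1: faults giving observed Y1=1, Y2=0 are {n0 stuck-at-1, n1 stuck-at-0, n2 stuck-at-1}.
Test 2 (A=1, B=1, C=1, D=0): fault-free n0=0, n1=1, n2=0, n3=0, n4=0, n5=1 → Y1=0, Y2=1; observed Y1=0, Y2=1. Eliminates n0 stuck-at-1, n2 stuck-at-1.
Only n1 stuck-at-0 is consistent with every test.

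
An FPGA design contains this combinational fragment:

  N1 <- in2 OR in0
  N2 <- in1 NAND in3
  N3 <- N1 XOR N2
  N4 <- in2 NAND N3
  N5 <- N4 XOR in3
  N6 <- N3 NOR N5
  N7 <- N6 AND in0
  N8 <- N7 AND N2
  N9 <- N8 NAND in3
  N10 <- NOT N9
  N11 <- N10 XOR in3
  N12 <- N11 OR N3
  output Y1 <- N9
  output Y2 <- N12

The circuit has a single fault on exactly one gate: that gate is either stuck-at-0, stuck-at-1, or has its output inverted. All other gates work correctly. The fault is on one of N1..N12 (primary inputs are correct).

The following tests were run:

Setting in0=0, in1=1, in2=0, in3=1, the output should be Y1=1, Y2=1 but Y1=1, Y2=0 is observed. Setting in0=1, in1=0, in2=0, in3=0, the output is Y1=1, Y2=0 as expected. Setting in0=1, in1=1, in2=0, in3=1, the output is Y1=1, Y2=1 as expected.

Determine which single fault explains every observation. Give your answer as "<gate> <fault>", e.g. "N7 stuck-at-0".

N11 stuck-at-0

Fault-free values for test 1 (in0=0, in1=1, in2=0, in3=1): N1=0, N2=0, N3=0, N4=1, N5=0, N6=1, N7=0, N8=0, N9=1, N10=0, N11=1, N12=1, giving Y1=1, Y2=1. Observed Y1=1, Y2=0.
Test 1: faults giving observed Y1=1, Y2=0 are {N10 stuck-at-1, N10 inverted output, N11 stuck-at-0, N11 inverted output, N12 stuck-at-0, N12 inverted output}.
Test 2 (in0=1, in1=0, in2=0, in3=0): fault-free N1=1, N2=1, N3=0, N4=1, N5=1, N6=0, N7=0, N8=0, N9=1, N10=0, N11=0, N12=0 → Y1=1, Y2=0; observed Y1=1, Y2=0. Eliminates N10 stuck-at-1, N10 inverted output, N11 inverted output, N12 inverted output.
Test 3 (in0=1, in1=1, in2=0, in3=1): fault-free N1=1, N2=0, N3=1, N4=1, N5=0, N6=0, N7=0, N8=0, N9=1, N10=0, N11=1, N12=1 → Y1=1, Y2=1; observed Y1=1, Y2=1. Eliminates N12 stuck-at-0.
Only N11 stuck-at-0 is consistent with every test.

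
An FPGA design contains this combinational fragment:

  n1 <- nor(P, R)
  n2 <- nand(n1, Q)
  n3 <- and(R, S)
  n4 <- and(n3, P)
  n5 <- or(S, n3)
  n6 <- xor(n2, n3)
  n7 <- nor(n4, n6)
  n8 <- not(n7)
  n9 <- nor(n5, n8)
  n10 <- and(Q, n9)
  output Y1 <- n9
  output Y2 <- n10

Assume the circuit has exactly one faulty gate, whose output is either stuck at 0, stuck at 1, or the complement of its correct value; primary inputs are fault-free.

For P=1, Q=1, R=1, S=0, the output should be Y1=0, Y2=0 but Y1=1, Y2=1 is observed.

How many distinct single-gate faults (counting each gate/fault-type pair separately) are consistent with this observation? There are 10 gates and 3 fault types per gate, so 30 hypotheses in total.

12

Fault-free: n1=0, n2=1, n3=0, n4=0, n5=0, n6=1, n7=0, n8=1, n9=0, n10=0 → Y1=0, Y2=0. Observed Y1=1, Y2=1.
  n1: stuck-at-1, inverted output ✓; others ✗
  n2: stuck-at-0, inverted output ✓; others ✗
  n3: none of the 3 fault types match ✗
  n4: none of the 3 fault types match ✗
  n5: none of the 3 fault types match ✗
  n6: stuck-at-0, inverted output ✓; others ✗
  n7: stuck-at-1, inverted output ✓; others ✗
  n8: stuck-at-0, inverted output ✓; others ✗
  n9: stuck-at-1, inverted output ✓; others ✗
  n10: none of the 3 fault types match ✗
Consistent faults: {n1 stuck-at-1, n1 inverted output, n2 stuck-at-0, n2 inverted output, n6 stuck-at-0, n6 inverted output, n7 stuck-at-1, n7 inverted output, n8 stuck-at-0, n8 inverted output, n9 stuck-at-1, n9 inverted output} — 12 in all.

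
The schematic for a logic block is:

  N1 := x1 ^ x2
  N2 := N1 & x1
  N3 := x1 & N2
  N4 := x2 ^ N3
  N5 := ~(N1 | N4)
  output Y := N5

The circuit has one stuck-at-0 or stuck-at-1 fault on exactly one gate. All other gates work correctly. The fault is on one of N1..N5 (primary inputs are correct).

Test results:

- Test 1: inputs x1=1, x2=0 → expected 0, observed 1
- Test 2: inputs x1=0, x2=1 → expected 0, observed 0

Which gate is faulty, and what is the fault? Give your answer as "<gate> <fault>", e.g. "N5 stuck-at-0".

Fault-free values for test 1 (x1=1, x2=0): N1=1, N2=1, N3=1, N4=1, N5=0, giving Y=0. Observed 1.
Test 1: faults giving observed 1 are {N1 stuck-at-0, N5 stuck-at-1}.
Test 2 (x1=0, x2=1): fault-free N1=1, N2=0, N3=0, N4=1, N5=0 → 0; observed 0. Eliminates N5 stuck-at-1.
Only N1 stuck-at-0 is consistent with every test.

N1 stuck-at-0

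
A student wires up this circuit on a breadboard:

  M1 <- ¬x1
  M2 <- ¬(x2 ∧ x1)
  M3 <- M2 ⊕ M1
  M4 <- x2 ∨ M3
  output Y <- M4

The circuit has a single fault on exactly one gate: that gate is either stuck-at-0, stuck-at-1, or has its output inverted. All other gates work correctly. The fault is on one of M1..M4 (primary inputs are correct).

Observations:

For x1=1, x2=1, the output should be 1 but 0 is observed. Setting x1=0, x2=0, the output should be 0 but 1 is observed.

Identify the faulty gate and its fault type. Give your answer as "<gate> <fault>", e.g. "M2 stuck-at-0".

Fault-free values for test 1 (x1=1, x2=1): M1=0, M2=0, M3=0, M4=1, giving Y=1. Observed 0.
Test 1: faults giving observed 0 are {M4 stuck-at-0, M4 inverted output}.
Test 2 (x1=0, x2=0): fault-free M1=1, M2=1, M3=0, M4=0 → 0; observed 1. Eliminates M4 stuck-at-0.
Only M4 inverted output is consistent with every test.

M4 inverted output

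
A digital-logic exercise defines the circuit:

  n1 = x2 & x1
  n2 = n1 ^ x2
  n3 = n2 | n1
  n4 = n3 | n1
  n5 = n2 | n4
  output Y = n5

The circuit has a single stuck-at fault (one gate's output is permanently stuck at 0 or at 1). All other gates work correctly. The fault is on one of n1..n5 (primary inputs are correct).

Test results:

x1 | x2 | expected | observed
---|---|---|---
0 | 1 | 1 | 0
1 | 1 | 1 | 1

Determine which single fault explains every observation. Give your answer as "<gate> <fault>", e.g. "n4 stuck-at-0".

n2 stuck-at-0

Fault-free values for test 1 (x1=0, x2=1): n1=0, n2=1, n3=1, n4=1, n5=1, giving Y=1. Observed 0.
Test 1: faults giving observed 0 are {n2 stuck-at-0, n5 stuck-at-0}.
Test 2 (x1=1, x2=1): fault-free n1=1, n2=0, n3=1, n4=1, n5=1 → 1; observed 1. Eliminates n5 stuck-at-0.
Only n2 stuck-at-0 is consistent with every test.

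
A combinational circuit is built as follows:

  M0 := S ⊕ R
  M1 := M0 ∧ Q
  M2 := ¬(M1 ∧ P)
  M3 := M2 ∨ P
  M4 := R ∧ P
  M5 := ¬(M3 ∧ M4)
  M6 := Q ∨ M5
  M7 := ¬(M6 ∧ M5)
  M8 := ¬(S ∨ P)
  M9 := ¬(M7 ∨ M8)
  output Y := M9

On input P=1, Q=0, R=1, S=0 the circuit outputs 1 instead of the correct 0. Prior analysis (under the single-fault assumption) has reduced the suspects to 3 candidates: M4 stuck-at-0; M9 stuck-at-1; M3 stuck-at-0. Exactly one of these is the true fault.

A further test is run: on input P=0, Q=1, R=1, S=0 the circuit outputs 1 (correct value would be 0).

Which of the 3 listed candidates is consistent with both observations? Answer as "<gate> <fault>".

Evaluate each candidate on input P=0, Q=1, R=1, S=0:
  M4 stuck-at-0: M0=1, M1=1, M2=1, M3=1, M4=0 [stuck-at-0], M5=1, M6=1, M7=0, M8=1, M9=0 → 0 — eliminated
  M9 stuck-at-1: M0=1, M1=1, M2=1, M3=1, M4=0, M5=1, M6=1, M7=0, M8=1, M9=1 [stuck-at-1] → 1 — matches
  M3 stuck-at-0: M0=1, M1=1, M2=1, M3=0 [stuck-at-0], M4=0, M5=1, M6=1, M7=0, M8=1, M9=0 → 0 — eliminated
Only M9 stuck-at-1 reproduces the observed 1.

M9 stuck-at-1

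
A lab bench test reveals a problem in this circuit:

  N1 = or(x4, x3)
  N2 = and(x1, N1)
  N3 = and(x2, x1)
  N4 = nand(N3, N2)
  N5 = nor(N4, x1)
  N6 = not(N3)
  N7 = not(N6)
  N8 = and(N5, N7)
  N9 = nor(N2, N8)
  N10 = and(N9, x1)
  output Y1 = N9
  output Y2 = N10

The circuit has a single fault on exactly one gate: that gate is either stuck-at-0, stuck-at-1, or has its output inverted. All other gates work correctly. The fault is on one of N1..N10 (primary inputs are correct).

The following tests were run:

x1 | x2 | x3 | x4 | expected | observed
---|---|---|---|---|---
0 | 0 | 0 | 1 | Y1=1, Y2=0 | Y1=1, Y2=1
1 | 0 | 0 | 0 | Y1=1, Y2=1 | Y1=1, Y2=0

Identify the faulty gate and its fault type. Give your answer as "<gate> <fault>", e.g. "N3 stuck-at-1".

Fault-free values for test 1 (x1=0, x2=0, x3=0, x4=1): N1=1, N2=0, N3=0, N4=1, N5=0, N6=1, N7=0, N8=0, N9=1, N10=0, giving Y1=1, Y2=0. Observed Y1=1, Y2=1.
Test 1: faults giving observed Y1=1, Y2=1 are {N10 stuck-at-1, N10 inverted output}.
Test 2 (x1=1, x2=0, x3=0, x4=0): fault-free N1=0, N2=0, N3=0, N4=1, N5=0, N6=1, N7=0, N8=0, N9=1, N10=1 → Y1=1, Y2=1; observed Y1=1, Y2=0. Eliminates N10 stuck-at-1.
Only N10 inverted output is consistent with every test.

N10 inverted output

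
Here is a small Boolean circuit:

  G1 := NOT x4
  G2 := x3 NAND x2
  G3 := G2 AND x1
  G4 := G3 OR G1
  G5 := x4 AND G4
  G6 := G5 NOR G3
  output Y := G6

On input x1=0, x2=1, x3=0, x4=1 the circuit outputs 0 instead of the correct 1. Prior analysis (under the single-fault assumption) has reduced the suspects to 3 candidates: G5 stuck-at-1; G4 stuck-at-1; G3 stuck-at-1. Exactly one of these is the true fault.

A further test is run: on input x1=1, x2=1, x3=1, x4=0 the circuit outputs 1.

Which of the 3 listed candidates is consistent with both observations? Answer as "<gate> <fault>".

Evaluate each candidate on input x1=1, x2=1, x3=1, x4=0:
  G5 stuck-at-1: G1=1, G2=0, G3=0, G4=1, G5=1 [stuck-at-1], G6=0 → 0 — eliminated
  G4 stuck-at-1: G1=1, G2=0, G3=0, G4=1 [stuck-at-1], G5=0, G6=1 → 1 — matches
  G3 stuck-at-1: G1=1, G2=0, G3=1 [stuck-at-1], G4=1, G5=0, G6=0 → 0 — eliminated
Only G4 stuck-at-1 reproduces the observed 1.

G4 stuck-at-1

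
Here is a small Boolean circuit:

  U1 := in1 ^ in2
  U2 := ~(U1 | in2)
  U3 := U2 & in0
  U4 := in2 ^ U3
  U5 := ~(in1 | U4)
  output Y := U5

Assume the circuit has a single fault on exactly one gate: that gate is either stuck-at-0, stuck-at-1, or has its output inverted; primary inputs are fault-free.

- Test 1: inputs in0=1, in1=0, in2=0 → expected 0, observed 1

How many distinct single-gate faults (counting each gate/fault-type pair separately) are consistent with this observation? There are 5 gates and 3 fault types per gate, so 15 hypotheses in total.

Fault-free: U1=0, U2=1, U3=1, U4=1, U5=0 → 0. Observed 1.
  U1: stuck-at-1, inverted output ✓; others ✗
  U2: stuck-at-0, inverted output ✓; others ✗
  U3: stuck-at-0, inverted output ✓; others ✗
  U4: stuck-at-0, inverted output ✓; others ✗
  U5: stuck-at-1, inverted output ✓; others ✗
Consistent faults: {U1 stuck-at-1, U1 inverted output, U2 stuck-at-0, U2 inverted output, U3 stuck-at-0, U3 inverted output, U4 stuck-at-0, U4 inverted output, U5 stuck-at-1, U5 inverted output} — 10 in all.

10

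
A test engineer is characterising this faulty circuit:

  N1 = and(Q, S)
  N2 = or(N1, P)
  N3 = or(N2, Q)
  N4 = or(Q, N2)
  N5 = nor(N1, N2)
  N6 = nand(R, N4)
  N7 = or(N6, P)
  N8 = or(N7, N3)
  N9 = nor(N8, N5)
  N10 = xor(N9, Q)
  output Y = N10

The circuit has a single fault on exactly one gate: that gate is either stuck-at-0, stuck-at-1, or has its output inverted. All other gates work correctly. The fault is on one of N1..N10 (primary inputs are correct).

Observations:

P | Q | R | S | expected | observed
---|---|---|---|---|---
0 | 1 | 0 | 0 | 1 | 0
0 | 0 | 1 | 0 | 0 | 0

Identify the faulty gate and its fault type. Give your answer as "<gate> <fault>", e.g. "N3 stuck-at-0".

N10 stuck-at-0

Fault-free values for test 1 (P=0, Q=1, R=0, S=0): N1=0, N2=0, N3=1, N4=1, N5=1, N6=1, N7=1, N8=1, N9=0, N10=1, giving Y=1. Observed 0.
Test 1: faults giving observed 0 are {N9 stuck-at-1, N9 inverted output, N10 stuck-at-0, N10 inverted output}.
Test 2 (P=0, Q=0, R=1, S=0): fault-free N1=0, N2=0, N3=0, N4=0, N5=1, N6=1, N7=1, N8=1, N9=0, N10=0 → 0; observed 0. Eliminates N9 stuck-at-1, N9 inverted output, N10 inverted output.
Only N10 stuck-at-0 is consistent with every test.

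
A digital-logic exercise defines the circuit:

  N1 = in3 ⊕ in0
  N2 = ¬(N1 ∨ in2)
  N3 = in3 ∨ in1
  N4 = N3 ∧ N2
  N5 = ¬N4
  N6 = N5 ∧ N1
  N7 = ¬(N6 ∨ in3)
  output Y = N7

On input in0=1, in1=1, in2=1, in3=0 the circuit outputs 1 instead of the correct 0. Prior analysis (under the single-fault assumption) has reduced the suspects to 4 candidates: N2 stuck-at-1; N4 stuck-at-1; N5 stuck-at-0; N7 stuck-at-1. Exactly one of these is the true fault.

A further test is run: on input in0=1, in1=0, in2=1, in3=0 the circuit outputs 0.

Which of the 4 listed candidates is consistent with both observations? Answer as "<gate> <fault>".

Evaluate each candidate on input in0=1, in1=0, in2=1, in3=0:
  N2 stuck-at-1: N1=1, N2=1 [stuck-at-1], N3=0, N4=0, N5=1, N6=1, N7=0 → 0 — matches
  N4 stuck-at-1: N1=1, N2=0, N3=0, N4=1 [stuck-at-1], N5=0, N6=0, N7=1 → 1 — eliminated
  N5 stuck-at-0: N1=1, N2=0, N3=0, N4=0, N5=0 [stuck-at-0], N6=0, N7=1 → 1 — eliminated
  N7 stuck-at-1: N1=1, N2=0, N3=0, N4=0, N5=1, N6=1, N7=1 [stuck-at-1] → 1 — eliminated
Only N2 stuck-at-1 reproduces the observed 0.

N2 stuck-at-1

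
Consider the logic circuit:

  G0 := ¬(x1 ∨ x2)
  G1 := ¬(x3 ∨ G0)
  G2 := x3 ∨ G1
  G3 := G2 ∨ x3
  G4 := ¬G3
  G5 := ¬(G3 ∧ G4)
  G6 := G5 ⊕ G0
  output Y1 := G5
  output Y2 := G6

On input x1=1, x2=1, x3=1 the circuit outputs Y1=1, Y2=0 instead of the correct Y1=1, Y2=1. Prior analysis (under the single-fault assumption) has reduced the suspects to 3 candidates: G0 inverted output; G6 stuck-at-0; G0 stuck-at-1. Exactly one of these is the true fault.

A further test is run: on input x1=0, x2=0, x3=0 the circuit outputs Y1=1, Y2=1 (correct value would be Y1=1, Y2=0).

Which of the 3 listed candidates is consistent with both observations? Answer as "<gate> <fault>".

Evaluate each candidate on input x1=0, x2=0, x3=0:
  G0 inverted output: G0=0 [inverted output], G1=1, G2=1, G3=1, G4=0, G5=1, G6=1 → Y1=1, Y2=1 — matches
  G6 stuck-at-0: G0=1, G1=0, G2=0, G3=0, G4=1, G5=1, G6=0 [stuck-at-0] → Y1=1, Y2=0 — eliminated
  G0 stuck-at-1: G0=1 [stuck-at-1], G1=0, G2=0, G3=0, G4=1, G5=1, G6=0 → Y1=1, Y2=0 — eliminated
Only G0 inverted output reproduces the observed Y1=1, Y2=1.

G0 inverted output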